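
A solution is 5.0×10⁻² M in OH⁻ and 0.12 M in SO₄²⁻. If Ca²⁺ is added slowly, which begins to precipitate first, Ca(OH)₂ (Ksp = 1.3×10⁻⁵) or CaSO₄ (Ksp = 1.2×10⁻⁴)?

CaSO₄

Each salt precipitates once Q = Ksp for that salt.
For Ca(OH)₂: [Ca²⁺] = (Ksp/[OH⁻]^2) = 5.2×10⁻³ M
For CaSO₄: [Ca²⁺] = (Ksp/[SO₄²⁻]) = 1.0×10⁻³ M
Since CaSO₄ needs less Ca²⁺ to reach saturation, it precipitates first.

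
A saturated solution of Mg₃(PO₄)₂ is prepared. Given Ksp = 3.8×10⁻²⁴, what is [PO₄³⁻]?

Mg₃(PO₄)₂(s) ⇌ 3 Mg²⁺(aq) + 2 PO₄³⁻(aq)
If s mol/L of Mg₃(PO₄)₂ dissolves, [Mg²⁺] = 3s and [PO₄³⁻] = 2s.
Ksp = [Mg²⁺]^3[PO₄³⁻]^2 = (3s)^3 · (2s)^2 = 108s^5 = 3.8×10⁻²⁴
s = 8.1×10⁻⁶ mol L⁻¹
[PO₄³⁻] = 2s = 1.6×10⁻⁵ mol L⁻¹

1.6×10⁻⁵ M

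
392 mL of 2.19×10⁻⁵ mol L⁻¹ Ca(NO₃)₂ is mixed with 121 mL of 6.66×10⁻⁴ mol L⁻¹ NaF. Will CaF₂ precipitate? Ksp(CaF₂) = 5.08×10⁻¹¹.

After mixing, V = 392 mL + 121 mL = 513 mL.
[Ca²⁺] = (2.19×10⁻⁵)(392)/513 = 1.67×10⁻⁵ mol L⁻¹
[F⁻] = (6.66×10⁻⁴)(121)/513 = 1.57×10⁻⁴ mol L⁻¹
Q = [Ca²⁺][F⁻]^2 = 4.13×10⁻¹³
Q = 4.13×10⁻¹³ < Ksp = 5.08×10⁻¹¹, so the solution is unsaturated and no precipitate forms.

No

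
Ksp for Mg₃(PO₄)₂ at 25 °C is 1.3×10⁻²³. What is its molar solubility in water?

Mg₃(PO₄)₂(s) ⇌ 3 Mg²⁺(aq) + 2 PO₄³⁻(aq)
Let s be the molar solubility. Then [Mg²⁺] = 3s and [PO₄³⁻] = 2s.
Ksp = [Mg²⁺]^3[PO₄³⁻]^2 = (3s)^3 · (2s)^2 = 108s^5
108s^5 = 1.3×10⁻²³  ⇒  s^5 = 1.2×10⁻²⁵
Taking the 5th root, s = 1.0×10⁻⁵ mol L⁻¹.

1.0×10⁻⁵ M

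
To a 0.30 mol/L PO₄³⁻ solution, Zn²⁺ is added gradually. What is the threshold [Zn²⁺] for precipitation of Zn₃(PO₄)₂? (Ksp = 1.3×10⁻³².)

The threshold for precipitation is Q = Ksp.
Zn₃(PO₄)₂(s) ⇌ 3 Zn²⁺(aq) + 2 PO₄³⁻(aq)
Ksp = [Zn²⁺]^3[PO₄³⁻]^2 = [Zn²⁺]^3(0.30)^2
[Zn²⁺]^3 = 1.3×10⁻³² / (0.30)^2 = 1.4×10⁻³¹
[Zn²⁺] = 5.2×10⁻¹¹ mol/L

5.2×10⁻¹¹ M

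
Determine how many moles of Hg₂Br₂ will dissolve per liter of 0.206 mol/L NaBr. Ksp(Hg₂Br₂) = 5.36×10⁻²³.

1.26×10⁻²¹ M

Hg₂Br₂(s) ⇌ Hg₂²⁺(aq) + 2 Br⁻(aq)
With Br⁻ already at 0.206 mol/L and s small, take [Br⁻] ≈ 0.206 mol/L and [Hg₂²⁺] = s.
Ksp = [Hg₂²⁺][Br⁻]^2 = s(0.206)^2
s = 5.36×10⁻²³ / (0.206)^2 = 1.26×10⁻²¹
s = 1.26×10⁻²¹ mol/L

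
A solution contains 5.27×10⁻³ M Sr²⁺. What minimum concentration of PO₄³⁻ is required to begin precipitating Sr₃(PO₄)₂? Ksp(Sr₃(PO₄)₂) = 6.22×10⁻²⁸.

Each salt precipitates once Q = Ksp for that salt.
Sr₃(PO₄)₂(s) ⇌ 3 Sr²⁺(aq) + 2 PO₄³⁻(aq)
Ksp = [Sr²⁺]^3[PO₄³⁻]^2 = [PO₄³⁻]^2(5.27×10⁻³)^3
[PO₄³⁻]^2 = 6.22×10⁻²⁸ / (5.27×10⁻³)^3 = 4.25×10⁻²¹
[PO₄³⁻] = 6.52×10⁻¹¹ M

6.52×10⁻¹¹ M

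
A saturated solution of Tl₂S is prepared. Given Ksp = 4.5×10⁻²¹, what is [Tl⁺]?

2.1×10⁻⁷ M

Tl₂S(s) ⇌ 2 Tl⁺(aq) + S²⁻(aq)
If s mol/L of Tl₂S dissolves, [Tl⁺] = 2s and [S²⁻] = s.
Ksp = [Tl⁺]^2[S²⁻] = (2s)^2 · s = 4s^3 = 4.5×10⁻²¹
s = 1.0×10⁻⁷ M
[Tl⁺] = 2s = 2.1×10⁻⁷ M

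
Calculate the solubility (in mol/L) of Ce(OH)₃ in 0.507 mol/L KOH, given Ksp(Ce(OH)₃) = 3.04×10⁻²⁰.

2.33×10⁻¹⁹ M

Ce(OH)₃(s) ⇌ Ce³⁺(aq) + 3 OH⁻(aq)
The solution already contains OH⁻ at 0.507 mol/L. Let s be the molar solubility of Ce(OH)₃.
[OH⁻] ≈ 0.507 mol/L (common ion dominates); [Ce³⁺] = s.
Ksp = [Ce³⁺][OH⁻]^3 = s(0.507)^3
s = 3.04×10⁻²⁰ / (0.507)^3 = 2.33×10⁻¹⁹
s = 2.33×10⁻¹⁹ mol/L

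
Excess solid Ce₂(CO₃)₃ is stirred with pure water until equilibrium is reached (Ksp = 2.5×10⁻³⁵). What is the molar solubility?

4.7×10⁻⁸ M

Ce₂(CO₃)₃(s) ⇌ 2 Ce³⁺(aq) + 3 CO₃²⁻(aq)
For each mole of Ce₂(CO₃)₃ that dissolves per liter, [Ce³⁺] = 2s and [CO₃²⁻] = 3s; let s denote this solubility.
Ksp = [Ce³⁺]^2[CO₃²⁻]^3 = (2s)^2 · (3s)^3 = 108s^5
108s^5 = 2.5×10⁻³⁵  ⇒  s^5 = 2.3×10⁻³⁷
s = 4.7×10⁻⁸ mol L⁻¹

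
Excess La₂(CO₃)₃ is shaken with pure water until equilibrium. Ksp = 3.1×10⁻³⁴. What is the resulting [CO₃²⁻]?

2.3×10⁻⁷ M

La₂(CO₃)₃(s) ⇌ 2 La³⁺(aq) + 3 CO₃²⁻(aq)
Call the molar solubility s, so that [La³⁺] = 2s and [CO₃²⁻] = 3s.
Ksp = [La³⁺]^2[CO₃²⁻]^3 = (2s)^2 · (3s)^3 = 108s^5 = 3.1×10⁻³⁴
s = 7.8×10⁻⁸ M
[CO₃²⁻] = 3s = 2.3×10⁻⁷ M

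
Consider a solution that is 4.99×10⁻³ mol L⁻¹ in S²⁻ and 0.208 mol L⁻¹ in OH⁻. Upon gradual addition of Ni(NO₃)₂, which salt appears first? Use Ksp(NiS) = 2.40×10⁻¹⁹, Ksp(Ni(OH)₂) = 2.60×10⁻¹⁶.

NiS

Precipitation begins when Q = Ksp.
For NiS: [Ni²⁺] = (Ksp/[S²⁻]) = 4.81×10⁻¹⁷ mol L⁻¹
For Ni(OH)₂: [Ni²⁺] = (Ksp/[OH⁻]^2) = 6.01×10⁻¹⁵ mol L⁻¹
Since NiS needs less Ni²⁺ to reach saturation, it precipitates first.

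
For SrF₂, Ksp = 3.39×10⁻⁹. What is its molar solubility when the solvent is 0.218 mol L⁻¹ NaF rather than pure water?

7.13×10⁻⁸ M

SrF₂(s) ⇌ Sr²⁺(aq) + 2 F⁻(aq)
The solution already contains F⁻ at 0.218 mol L⁻¹. Let s be the molar solubility of SrF₂.
[F⁻] ≈ 0.218 mol L⁻¹ (common ion dominates); [Sr²⁺] = s.
Ksp = [Sr²⁺][F⁻]^2 = s(0.218)^2
s = 3.39×10⁻⁹ / (0.218)^2 = 7.13×10⁻⁸
s = 7.13×10⁻⁸ mol L⁻¹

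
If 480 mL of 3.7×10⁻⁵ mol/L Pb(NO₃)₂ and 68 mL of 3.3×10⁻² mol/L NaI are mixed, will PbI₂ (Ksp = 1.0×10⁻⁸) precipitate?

The combined volume is 548 mL.
[Pb²⁺] = (3.7×10⁻⁵)(480)/548 = 3.2×10⁻⁵ mol/L
[I⁻] = (3.3×10⁻²)(68)/548 = 4.1×10⁻³ mol/L
Q = [Pb²⁺][I⁻]^2 = 5.4×10⁻¹⁰
Since Q (5.4×10⁻¹⁰) is less than Ksp (1.0×10⁻⁸), no PbI₂ precipitates.

No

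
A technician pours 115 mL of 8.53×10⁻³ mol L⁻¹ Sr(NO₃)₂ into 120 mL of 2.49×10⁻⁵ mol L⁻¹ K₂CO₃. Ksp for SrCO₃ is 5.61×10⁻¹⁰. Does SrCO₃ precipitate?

After mixing, V = 115 mL + 120 mL = 235 mL.
[Sr²⁺] = (8.53×10⁻³)(115)/235 = 4.17×10⁻³ mol L⁻¹
[CO₃²⁻] = (2.49×10⁻⁵)(120)/235 = 1.27×10⁻⁵ mol L⁻¹
Q = [Sr²⁺][CO₃²⁻] = 5.31×10⁻⁸
Q = 5.31×10⁻⁸ > Ksp = 5.61×10⁻¹⁰, so the solution is supersaturated and SrCO₃ precipitates.

Yes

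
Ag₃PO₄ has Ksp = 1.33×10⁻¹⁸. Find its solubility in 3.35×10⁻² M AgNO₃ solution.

3.54×10⁻¹⁴ M

Ag₃PO₄(s) ⇌ 3 Ag⁺(aq) + PO₄³⁻(aq)
Ag⁺ is already present at 3.35×10⁻² M. If s mol/L of Ag₃PO₄ dissolves, [PO₄³⁻] = s while [Ag⁺] ≈ 3.35×10⁻² M.
Ksp = [Ag⁺]^3[PO₄³⁻] = (3.35×10⁻²)^3s
s = 1.33×10⁻¹⁸ / (3.35×10⁻²)^3 = 3.54×10⁻¹⁴
s = 3.54×10⁻¹⁴ M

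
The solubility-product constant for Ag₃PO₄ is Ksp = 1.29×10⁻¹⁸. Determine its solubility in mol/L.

Ag₃PO₄(s) ⇌ 3 Ag⁺(aq) + PO₄³⁻(aq)
If s mol/L of Ag₃PO₄ dissolves, [Ag⁺] = 3s and [PO₄³⁻] = s.
Ksp = [Ag⁺]^3[PO₄³⁻] = (3s)^3 · s = 27s^4
27s^4 = 1.29×10⁻¹⁸  ⇒  s^4 = 4.78×10⁻²⁰
s = (4.78×10⁻²⁰)^(1/4) = 1.48×10⁻⁵ mol L⁻¹

1.48×10⁻⁵ M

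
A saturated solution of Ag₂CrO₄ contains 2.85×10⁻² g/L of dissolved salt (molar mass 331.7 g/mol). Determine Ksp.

Ksp = 2.54×10⁻¹²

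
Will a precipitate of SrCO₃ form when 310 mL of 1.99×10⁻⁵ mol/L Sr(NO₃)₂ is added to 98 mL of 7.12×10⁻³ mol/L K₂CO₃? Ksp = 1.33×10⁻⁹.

Yes

The combined volume is 408 mL.
[Sr²⁺] = (1.99×10⁻⁵)(310)/408 = 1.51×10⁻⁵ mol/L
[CO₃²⁻] = (7.12×10⁻³)(98)/408 = 1.71×10⁻³ mol/L
Q = [Sr²⁺][CO₃²⁻] = 2.59×10⁻⁸
Because Q > Ksp (2.59×10⁻⁸ vs 1.33×10⁻⁹), a precipitate of SrCO₃ forms.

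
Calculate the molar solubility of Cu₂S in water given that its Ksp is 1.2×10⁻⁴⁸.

6.7×10⁻¹⁷ M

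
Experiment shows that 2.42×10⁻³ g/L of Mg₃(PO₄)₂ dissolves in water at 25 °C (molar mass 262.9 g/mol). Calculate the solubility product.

Ksp = 7.14×10⁻²⁴

s = (2.42×10⁻³ g L⁻¹)/(262.9 g mol⁻¹) = 9.2050×10⁻⁶ M
Mg₃(PO₄)₂(s) ⇌ 3 Mg²⁺(aq) + 2 PO₄³⁻(aq)
Call the molar solubility s, so that [Mg²⁺] = 3s and [PO₄³⁻] = 2s.
Ksp = [Mg²⁺]^3[PO₄³⁻]^2 = (3s)^3 · (2s)^2 = 108s^5
Ksp = 108 × (9.2050×10⁻⁶)^5 = 7.14×10⁻²⁴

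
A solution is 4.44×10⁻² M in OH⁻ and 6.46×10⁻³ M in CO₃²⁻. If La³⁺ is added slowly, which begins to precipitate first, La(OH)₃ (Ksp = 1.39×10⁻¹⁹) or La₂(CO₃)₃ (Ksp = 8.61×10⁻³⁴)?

La(OH)₃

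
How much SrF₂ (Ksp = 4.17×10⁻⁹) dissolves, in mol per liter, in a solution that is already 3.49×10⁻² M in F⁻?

3.42×10⁻⁶ M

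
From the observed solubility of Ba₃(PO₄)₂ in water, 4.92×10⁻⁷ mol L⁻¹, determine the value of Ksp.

Ksp = 3.11×10⁻³⁰

Ba₃(PO₄)₂(s) ⇌ 3 Ba²⁺(aq) + 2 PO₄³⁻(aq)
Let s be the molar solubility. Then [Ba²⁺] = 3s and [PO₄³⁻] = 2s.
Ksp = [Ba²⁺]^3[PO₄³⁻]^2 = (3s)^3 · (2s)^2 = 108s^5
Ksp = 108 × (4.92×10⁻⁷)^5 = 3.11×10⁻³⁰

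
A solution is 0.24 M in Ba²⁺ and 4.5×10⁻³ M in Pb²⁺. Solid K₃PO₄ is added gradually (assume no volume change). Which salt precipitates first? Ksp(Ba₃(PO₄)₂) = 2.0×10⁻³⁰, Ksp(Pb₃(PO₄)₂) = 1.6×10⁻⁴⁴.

Pb₃(PO₄)₂

Precipitation begins when Q = Ksp.
For Ba₃(PO₄)₂: [PO₄³⁻] = (Ksp/[Ba²⁺]^3)^(1/2) = 1.2×10⁻¹⁴ M
For Pb₃(PO₄)₂: [PO₄³⁻] = (Ksp/[Pb²⁺]^3)^(1/2) = 4.2×10⁻¹⁹ M
Since Pb₃(PO₄)₂ needs less PO₄³⁻ to reach saturation, it precipitates first.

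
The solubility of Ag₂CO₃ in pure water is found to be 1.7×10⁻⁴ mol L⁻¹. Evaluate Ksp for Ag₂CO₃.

Ksp = 2.0×10⁻¹¹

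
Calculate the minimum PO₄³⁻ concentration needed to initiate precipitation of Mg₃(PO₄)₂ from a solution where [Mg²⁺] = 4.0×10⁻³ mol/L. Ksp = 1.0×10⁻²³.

1.3×10⁻⁸ M

A salt starts to precipitate once the ion product Q reaches its Ksp.
Mg₃(PO₄)₂(s) ⇌ 3 Mg²⁺(aq) + 2 PO₄³⁻(aq)
Ksp = [Mg²⁺]^3[PO₄³⁻]^2 = [PO₄³⁻]^2(4.0×10⁻³)^3
[PO₄³⁻]^2 = 1.0×10⁻²³ / (4.0×10⁻³)^3 = 1.6×10⁻¹⁶
[PO₄³⁻] = 1.3×10⁻⁸ mol/L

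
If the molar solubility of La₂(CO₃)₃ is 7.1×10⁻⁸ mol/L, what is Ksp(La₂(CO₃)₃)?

Ksp = 1.9×10⁻³⁴

La₂(CO₃)₃(s) ⇌ 2 La³⁺(aq) + 3 CO₃²⁻(aq)
With molar solubility s: [La³⁺] = 2s, [CO₃²⁻] = 3s.
Ksp = [La³⁺]^2[CO₃²⁻]^3 = (2s)^2 · (3s)^3 = 108s^5
Ksp = 108 × (7.1×10⁻⁸)^5 = 1.9×10⁻³⁴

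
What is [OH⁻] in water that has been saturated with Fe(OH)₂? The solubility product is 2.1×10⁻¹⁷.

Fe(OH)₂(s) ⇌ Fe²⁺(aq) + 2 OH⁻(aq)
If s mol/L of Fe(OH)₂ dissolves, [Fe²⁺] = s and [OH⁻] = 2s.
Ksp = [Fe²⁺][OH⁻]^2 = s · (2s)^2 = 4s^3 = 2.1×10⁻¹⁷
s = 1.7×10⁻⁶ M
[OH⁻] = 2s = 3.5×10⁻⁶ M

3.5×10⁻⁶ M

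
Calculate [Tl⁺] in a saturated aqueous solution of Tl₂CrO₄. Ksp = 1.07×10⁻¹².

Tl₂CrO₄(s) ⇌ 2 Tl⁺(aq) + CrO₄²⁻(aq)
With molar solubility s: [Tl⁺] = 2s, [CrO₄²⁻] = s.
Ksp = [Tl⁺]^2[CrO₄²⁻] = (2s)^2 · s = 4s^3 = 1.07×10⁻¹²
s = 6.44×10⁻⁵ M
[Tl⁺] = 2s = 1.29×10⁻⁴ M

1.29×10⁻⁴ M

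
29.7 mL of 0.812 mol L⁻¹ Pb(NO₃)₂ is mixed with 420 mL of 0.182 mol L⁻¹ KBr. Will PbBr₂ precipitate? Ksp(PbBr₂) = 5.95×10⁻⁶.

Yes

The combined volume is 449.7 mL.
[Pb²⁺] = (0.812)(29.7)/449.7 = 5.36×10⁻² mol L⁻¹
[Br⁻] = (0.182)(420)/449.7 = 0.170 mol L⁻¹
Q = [Pb²⁺][Br⁻]^2 = 1.55×10⁻³
Because Q > Ksp (1.55×10⁻³ vs 5.95×10⁻⁶), a precipitate of PbBr₂ forms.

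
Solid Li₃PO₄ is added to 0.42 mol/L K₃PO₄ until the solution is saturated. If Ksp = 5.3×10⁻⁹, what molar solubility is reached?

Li₃PO₄(s) ⇌ 3 Li⁺(aq) + PO₄³⁻(aq)
PO₄³⁻ is already present at 0.42 mol/L. If s mol/L of Li₃PO₄ dissolves, [Li⁺] = 3s while [PO₄³⁻] ≈ 0.42 mol/L.
Ksp = [Li⁺]^3[PO₄³⁻] = (3s)^3(0.42)
(3s)^3 = 5.3×10⁻⁹ / (0.42) = 1.3×10⁻⁸
s = 7.8×10⁻⁴ mol/L

7.8×10⁻⁴ M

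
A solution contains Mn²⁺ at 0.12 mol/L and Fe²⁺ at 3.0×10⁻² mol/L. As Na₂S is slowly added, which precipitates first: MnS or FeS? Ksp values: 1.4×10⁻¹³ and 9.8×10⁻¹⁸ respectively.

The threshold for precipitation is Q = Ksp.
For MnS: [S²⁻] = (Ksp/[Mn²⁺]) = 1.2×10⁻¹² mol/L
For FeS: [S²⁻] = (Ksp/[Fe²⁺]) = 3.3×10⁻¹⁶ mol/L
The smaller threshold [S²⁻] is reached first, so FeS precipitates first.

FeS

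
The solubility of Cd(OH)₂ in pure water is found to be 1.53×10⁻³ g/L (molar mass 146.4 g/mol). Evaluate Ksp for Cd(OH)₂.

Ksp = 4.57×10⁻¹⁵

Convert to molarity: s = 1.53×10⁻³ / 146.4 = 1.0451×10⁻⁵ mol/L
Cd(OH)₂(s) ⇌ Cd²⁺(aq) + 2 OH⁻(aq)
If s mol/L of Cd(OH)₂ dissolves, [Cd²⁺] = s and [OH⁻] = 2s.
Ksp = [Cd²⁺][OH⁻]^2 = s · (2s)^2 = 4s^3
Ksp = 4 × (1.0451×10⁻⁵)^3 = 4.57×10⁻¹⁵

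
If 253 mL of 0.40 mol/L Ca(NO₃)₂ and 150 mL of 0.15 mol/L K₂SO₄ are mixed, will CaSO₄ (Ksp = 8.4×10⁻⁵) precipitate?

After mixing, V = 253 mL + 150 mL = 403 mL.
[Ca²⁺] = (0.40)(253)/403 = 0.25 mol/L
[SO₄²⁻] = (0.15)(150)/403 = 5.6×10⁻² mol/L
Q = [Ca²⁺][SO₄²⁻] = 1.4×10⁻²
Since Q (1.4×10⁻²) exceeds Ksp (8.4×10⁻⁵), CaSO₄ will precipitate.

Yes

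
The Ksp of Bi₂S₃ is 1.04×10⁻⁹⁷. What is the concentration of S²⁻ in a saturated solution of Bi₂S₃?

Bi₂S₃(s) ⇌ 2 Bi³⁺(aq) + 3 S²⁻(aq)
Call the molar solubility s, so that [Bi³⁺] = 2s and [S²⁻] = 3s.
Ksp = [Bi³⁺]^2[S²⁻]^3 = (2s)^2 · (3s)^3 = 108s^5 = 1.04×10⁻⁹⁷
s = 1.57×10⁻²⁰ mol L⁻¹
[S²⁻] = 3s = 4.72×10⁻²⁰ mol L⁻¹

4.72×10⁻²⁰ M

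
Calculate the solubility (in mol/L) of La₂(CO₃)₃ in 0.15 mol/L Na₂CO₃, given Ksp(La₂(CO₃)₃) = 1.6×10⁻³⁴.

1.1×10⁻¹⁶ M

La₂(CO₃)₃(s) ⇌ 2 La³⁺(aq) + 3 CO₃²⁻(aq)
Let s be the solubility of La₂(CO₃)₃ here. The common ion gives [CO₃²⁻] ≈ 0.15 mol/L, and [La³⁺] = 2s.
Ksp = [La³⁺]^2[CO₃²⁻]^3 = (2s)^2(0.15)^3
(2s)^2 = 1.6×10⁻³⁴ / (0.15)^3 = 4.7×10⁻³²
s = 1.1×10⁻¹⁶ mol/L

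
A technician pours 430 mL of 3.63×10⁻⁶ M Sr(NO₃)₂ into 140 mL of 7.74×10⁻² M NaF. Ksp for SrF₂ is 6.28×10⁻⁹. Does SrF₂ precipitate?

No

The combined volume is 570 mL.
[Sr²⁺] = (3.63×10⁻⁶)(430)/570 = 2.74×10⁻⁶ M
[F⁻] = (7.74×10⁻²)(140)/570 = 1.90×10⁻² M
Q = [Sr²⁺][F⁻]^2 = 9.90×10⁻¹⁰
Q < Ksp (9.90×10⁻¹⁰ vs 6.28×10⁻⁹); the solution remains unsaturated and no precipitate forms.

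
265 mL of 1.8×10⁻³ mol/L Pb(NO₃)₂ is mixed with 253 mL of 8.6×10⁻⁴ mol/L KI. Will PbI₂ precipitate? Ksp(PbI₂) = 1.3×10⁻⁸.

No

After mixing, V = 265 mL + 253 mL = 518 mL.
[Pb²⁺] = (1.8×10⁻³)(265)/518 = 9.2×10⁻⁴ mol/L
[I⁻] = (8.6×10⁻⁴)(253)/518 = 4.2×10⁻⁴ mol/L
Q = [Pb²⁺][I⁻]^2 = 1.6×10⁻¹⁰
Since Q (1.6×10⁻¹⁰) is less than Ksp (1.3×10⁻⁸), no PbI₂ precipitates.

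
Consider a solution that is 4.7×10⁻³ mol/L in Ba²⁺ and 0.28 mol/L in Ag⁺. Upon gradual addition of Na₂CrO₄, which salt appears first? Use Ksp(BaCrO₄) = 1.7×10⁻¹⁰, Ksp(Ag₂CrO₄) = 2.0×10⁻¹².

Precipitation begins when Q = Ksp.
For BaCrO₄: [CrO₄²⁻] = (Ksp/[Ba²⁺]) = 3.6×10⁻⁸ mol/L
For Ag₂CrO₄: [CrO₄²⁻] = (Ksp/[Ag⁺]^2) = 2.6×10⁻¹¹ mol/L
Ag₂CrO₄ requires the lower [CrO₄²⁻], so it precipitates first.

Ag₂CrO₄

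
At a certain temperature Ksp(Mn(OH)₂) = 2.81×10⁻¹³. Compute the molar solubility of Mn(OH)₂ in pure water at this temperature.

4.13×10⁻⁵ M

Mn(OH)₂(s) ⇌ Mn²⁺(aq) + 2 OH⁻(aq)
If s mol/L of Mn(OH)₂ dissolves, [Mn²⁺] = s and [OH⁻] = 2s.
Ksp = [Mn²⁺][OH⁻]^2 = s · (2s)^2 = 4s^3
4s^3 = 2.81×10⁻¹³  ⇒  s^3 = 7.03×10⁻¹⁴
Taking the 3rd root, s = 4.13×10⁻⁵ mol L⁻¹.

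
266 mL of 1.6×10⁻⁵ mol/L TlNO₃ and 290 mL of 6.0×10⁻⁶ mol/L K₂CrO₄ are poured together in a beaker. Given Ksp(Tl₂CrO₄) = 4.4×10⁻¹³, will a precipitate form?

No

The combined volume is 556 mL.
[Tl⁺] = (1.6×10⁻⁵)(266)/556 = 7.7×10⁻⁶ mol/L
[CrO₄²⁻] = (6.0×10⁻⁶)(290)/556 = 3.1×10⁻⁶ mol/L
Q = [Tl⁺]^2[CrO₄²⁻] = 1.8×10⁻¹⁶
Q = 1.8×10⁻¹⁶ < Ksp = 4.4×10⁻¹³, so the solution is unsaturated and no precipitate forms.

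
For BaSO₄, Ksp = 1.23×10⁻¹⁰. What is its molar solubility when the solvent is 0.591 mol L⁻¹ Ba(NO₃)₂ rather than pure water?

2.08×10⁻¹⁰ M

BaSO₄(s) ⇌ Ba²⁺(aq) + SO₄²⁻(aq)
The solution already contains Ba²⁺ at 0.591 mol L⁻¹. Let s be the molar solubility of BaSO₄.
[Ba²⁺] ≈ 0.591 mol L⁻¹ (common ion dominates); [SO₄²⁻] = s.
Ksp = [Ba²⁺][SO₄²⁻] = (0.591)s
s = 1.23×10⁻¹⁰ / (0.591) = 2.08×10⁻¹⁰
s = 2.08×10⁻¹⁰ mol L⁻¹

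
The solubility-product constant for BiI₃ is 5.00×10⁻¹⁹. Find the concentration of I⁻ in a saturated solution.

BiI₃(s) ⇌ Bi³⁺(aq) + 3 I⁻(aq)
If s mol/L of BiI₃ dissolves, [Bi³⁺] = s and [I⁻] = 3s.
Ksp = [Bi³⁺][I⁻]^3 = s · (3s)^3 = 27s^4 = 5.00×10⁻¹⁹
s = 1.17×10⁻⁵ mol L⁻¹
[I⁻] = 3s = 3.50×10⁻⁵ mol L⁻¹

3.50×10⁻⁵ M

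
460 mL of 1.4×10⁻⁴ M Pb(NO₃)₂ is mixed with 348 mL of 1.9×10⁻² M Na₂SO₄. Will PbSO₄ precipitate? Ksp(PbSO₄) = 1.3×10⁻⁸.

After mixing, V = 460 mL + 348 mL = 808 mL.
[Pb²⁺] = (1.4×10⁻⁴)(460)/808 = 8.0×10⁻⁵ M
[SO₄²⁻] = (1.9×10⁻²)(348)/808 = 8.2×10⁻³ M
Q = [Pb²⁺][SO₄²⁻] = 6.5×10⁻⁷
Because Q > Ksp (6.5×10⁻⁷ vs 1.3×10⁻⁸), a precipitate of PbSO₄ forms.

Yes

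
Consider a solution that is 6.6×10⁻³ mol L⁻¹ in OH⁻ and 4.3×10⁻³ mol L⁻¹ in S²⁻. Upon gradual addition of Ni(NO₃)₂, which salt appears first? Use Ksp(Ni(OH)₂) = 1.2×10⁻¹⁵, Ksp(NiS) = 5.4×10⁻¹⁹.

NiS

The threshold for precipitation is Q = Ksp.
For Ni(OH)₂: [Ni²⁺] = (Ksp/[OH⁻]^2) = 2.8×10⁻¹¹ mol L⁻¹
For NiS: [Ni²⁺] = (Ksp/[S²⁻]) = 1.3×10⁻¹⁶ mol L⁻¹
Since NiS needs less Ni²⁺ to reach saturation, it precipitates first.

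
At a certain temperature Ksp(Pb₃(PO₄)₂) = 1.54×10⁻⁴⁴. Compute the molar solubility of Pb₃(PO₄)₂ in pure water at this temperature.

6.77×10⁻¹⁰ M

Pb₃(PO₄)₂(s) ⇌ 3 Pb²⁺(aq) + 2 PO₄³⁻(aq)
Let s be the molar solubility. Then [Pb²⁺] = 3s and [PO₄³⁻] = 2s.
Ksp = [Pb²⁺]^3[PO₄³⁻]^2 = (3s)^3 · (2s)^2 = 108s^5
108s^5 = 1.54×10⁻⁴⁴  ⇒  s^5 = 1.43×10⁻⁴⁶
Taking the 5th root, s = 6.77×10⁻¹⁰ M.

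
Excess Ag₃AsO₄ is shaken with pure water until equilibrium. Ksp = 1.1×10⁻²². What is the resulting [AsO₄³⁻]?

Ag₃AsO₄(s) ⇌ 3 Ag⁺(aq) + AsO₄³⁻(aq)
For each mole of Ag₃AsO₄ that dissolves per liter, [Ag⁺] = 3s and [AsO₄³⁻] = s; let s denote this solubility.
Ksp = [Ag⁺]^3[AsO₄³⁻] = (3s)^3 · s = 27s^4 = 1.1×10⁻²²
s = 1.4×10⁻⁶ mol L⁻¹
[AsO₄³⁻] = s = 1.4×10⁻⁶ mol L⁻¹

1.4×10⁻⁶ M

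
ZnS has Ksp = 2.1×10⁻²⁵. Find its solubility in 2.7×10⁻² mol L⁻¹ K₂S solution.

ZnS(s) ⇌ Zn²⁺(aq) + S²⁻(aq)
Let s be the solubility of ZnS here. The common ion gives [S²⁻] ≈ 2.7×10⁻² mol L⁻¹, and [Zn²⁺] = s.
Ksp = [Zn²⁺][S²⁻] = s(2.7×10⁻²)
s = 2.1×10⁻²⁵ / (2.7×10⁻²) = 7.8×10⁻²⁴
s = 7.8×10⁻²⁴ mol L⁻¹

7.8×10⁻²⁴ M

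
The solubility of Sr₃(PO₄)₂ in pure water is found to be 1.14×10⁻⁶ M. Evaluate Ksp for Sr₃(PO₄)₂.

Ksp = 2.08×10⁻²⁸

Sr₃(PO₄)₂(s) ⇌ 3 Sr²⁺(aq) + 2 PO₄³⁻(aq)
With molar solubility s: [Sr²⁺] = 3s, [PO₄³⁻] = 2s.
Ksp = [Sr²⁺]^3[PO₄³⁻]^2 = (3s)^3 · (2s)^2 = 108s^5
Ksp = 108 × (1.14×10⁻⁶)^5 = 2.08×10⁻²⁸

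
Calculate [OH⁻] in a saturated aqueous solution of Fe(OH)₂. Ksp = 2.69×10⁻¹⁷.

Fe(OH)₂(s) ⇌ Fe²⁺(aq) + 2 OH⁻(aq)
Let s be the molar solubility. Then [Fe²⁺] = s and [OH⁻] = 2s.
Ksp = [Fe²⁺][OH⁻]^2 = s · (2s)^2 = 4s^3 = 2.69×10⁻¹⁷
s = 1.89×10⁻⁶ mol/L
[OH⁻] = 2s = 3.78×10⁻⁶ mol/L

3.78×10⁻⁶ M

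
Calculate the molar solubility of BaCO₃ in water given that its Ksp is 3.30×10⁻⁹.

BaCO₃(s) ⇌ Ba²⁺(aq) + CO₃²⁻(aq)
With molar solubility s: [Ba²⁺] = s, [CO₃²⁻] = s.
Ksp = [Ba²⁺][CO₃²⁻] = s · s = s^2
s^2 = 3.30×10⁻⁹
Taking the 2nd root, s = 5.74×10⁻⁵ mol L⁻¹.

5.74×10⁻⁵ M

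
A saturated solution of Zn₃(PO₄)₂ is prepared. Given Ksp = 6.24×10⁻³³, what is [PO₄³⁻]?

Zn₃(PO₄)₂(s) ⇌ 3 Zn²⁺(aq) + 2 PO₄³⁻(aq)
Let s be the molar solubility. Then [Zn²⁺] = 3s and [PO₄³⁻] = 2s.
Ksp = [Zn²⁺]^3[PO₄³⁻]^2 = (3s)^3 · (2s)^2 = 108s^5 = 6.24×10⁻³³
s = 1.42×10⁻⁷ mol L⁻¹
[PO₄³⁻] = 2s = 2.84×10⁻⁷ mol L⁻¹

2.84×10⁻⁷ M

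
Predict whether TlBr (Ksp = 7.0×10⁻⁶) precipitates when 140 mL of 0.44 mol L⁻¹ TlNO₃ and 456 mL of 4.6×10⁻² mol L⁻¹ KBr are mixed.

Total volume after mixing = 140 + 456 = 596 mL.
[Tl⁺] = (0.44)(140)/596 = 0.10 mol L⁻¹
[Br⁻] = (4.6×10⁻²)(456)/596 = 3.5×10⁻² mol L⁻¹
Q = [Tl⁺][Br⁻] = 3.6×10⁻³
Because Q > Ksp (3.6×10⁻³ vs 7.0×10⁻⁶), a precipitate of TlBr forms.

Yes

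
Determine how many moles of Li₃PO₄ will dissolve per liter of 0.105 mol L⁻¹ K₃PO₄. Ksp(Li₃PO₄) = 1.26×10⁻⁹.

Li₃PO₄(s) ⇌ 3 Li⁺(aq) + PO₄³⁻(aq)
The solution already contains PO₄³⁻ at 0.105 mol L⁻¹. Let s be the molar solubility of Li₃PO₄.
[PO₄³⁻] ≈ 0.105 mol L⁻¹ (common ion dominates); [Li⁺] = 3s.
Ksp = [Li⁺]^3[PO₄³⁻] = (3s)^3(0.105)
(3s)^3 = 1.26×10⁻⁹ / (0.105) = 1.20×10⁻⁸
s = 7.63×10⁻⁴ mol L⁻¹

7.63×10⁻⁴ M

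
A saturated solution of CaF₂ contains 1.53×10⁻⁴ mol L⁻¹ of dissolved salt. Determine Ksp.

Ksp = 1.43×10⁻¹¹

CaF₂(s) ⇌ Ca²⁺(aq) + 2 F⁻(aq)
For each mole of CaF₂ that dissolves per liter, [Ca²⁺] = s and [F⁻] = 2s; let s denote this solubility.
Ksp = [Ca²⁺][F⁻]^2 = s · (2s)^2 = 4s^3
Ksp = 4 × (1.53×10⁻⁴)^3 = 1.43×10⁻¹¹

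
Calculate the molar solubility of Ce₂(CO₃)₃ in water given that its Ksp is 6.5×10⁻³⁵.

Ce₂(CO₃)₃(s) ⇌ 2 Ce³⁺(aq) + 3 CO₃²⁻(aq)
If s mol/L of Ce₂(CO₃)₃ dissolves, [Ce³⁺] = 2s and [CO₃²⁻] = 3s.
Ksp = [Ce³⁺]^2[CO₃²⁻]^3 = (2s)^2 · (3s)^3 = 108s^5
108s^5 = 6.5×10⁻³⁵  ⇒  s^5 = 6.0×10⁻³⁷
s = (6.0×10⁻³⁷)^(1/5) = 5.7×10⁻⁸ mol L⁻¹

5.7×10⁻⁸ M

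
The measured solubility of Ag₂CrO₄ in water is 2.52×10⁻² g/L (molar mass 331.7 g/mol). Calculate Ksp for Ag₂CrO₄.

Molar solubility s = (2.52×10⁻² g/L) / (331.7 g/mol) = 7.5972×10⁻⁵ mol/L
Ag₂CrO₄(s) ⇌ 2 Ag⁺(aq) + CrO₄²⁻(aq)
For each mole of Ag₂CrO₄ that dissolves per liter, [Ag⁺] = 2s and [CrO₄²⁻] = s; let s denote this solubility.
Ksp = [Ag⁺]^2[CrO₄²⁻] = (2s)^2 · s = 4s^3
Ksp = 4 × (7.5972×10⁻⁵)^3 = 1.75×10⁻¹²

Ksp = 1.75×10⁻¹²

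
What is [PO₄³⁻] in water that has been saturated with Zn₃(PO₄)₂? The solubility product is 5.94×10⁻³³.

2.81×10⁻⁷ M

Zn₃(PO₄)₂(s) ⇌ 3 Zn²⁺(aq) + 2 PO₄³⁻(aq)
Call the molar solubility s, so that [Zn²⁺] = 3s and [PO₄³⁻] = 2s.
Ksp = [Zn²⁺]^3[PO₄³⁻]^2 = (3s)^3 · (2s)^2 = 108s^5 = 5.94×10⁻³³
s = 1.41×10⁻⁷ mol L⁻¹
[PO₄³⁻] = 2s = 2.81×10⁻⁷ mol L⁻¹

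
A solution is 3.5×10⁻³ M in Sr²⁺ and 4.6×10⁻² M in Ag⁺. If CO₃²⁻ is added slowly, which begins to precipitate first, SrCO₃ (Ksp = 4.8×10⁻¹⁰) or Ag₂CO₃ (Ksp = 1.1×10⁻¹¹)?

Ag₂CO₃

Each salt precipitates once Q = Ksp for that salt.
For SrCO₃: [CO₃²⁻] = (Ksp/[Sr²⁺]) = 1.4×10⁻⁷ M
For Ag₂CO₃: [CO₃²⁻] = (Ksp/[Ag⁺]^2) = 5.2×10⁻⁹ M
The smaller threshold [CO₃²⁻] is reached first, so Ag₂CO₃ precipitates first.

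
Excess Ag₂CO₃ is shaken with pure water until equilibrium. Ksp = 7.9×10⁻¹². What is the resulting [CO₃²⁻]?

Ag₂CO₃(s) ⇌ 2 Ag⁺(aq) + CO₃²⁻(aq)
Call the molar solubility s, so that [Ag⁺] = 2s and [CO₃²⁻] = s.
Ksp = [Ag⁺]^2[CO₃²⁻] = (2s)^2 · s = 4s^3 = 7.9×10⁻¹²
s = 1.3×10⁻⁴ mol/L
[CO₃²⁻] = s = 1.3×10⁻⁴ mol/L

1.3×10⁻⁴ M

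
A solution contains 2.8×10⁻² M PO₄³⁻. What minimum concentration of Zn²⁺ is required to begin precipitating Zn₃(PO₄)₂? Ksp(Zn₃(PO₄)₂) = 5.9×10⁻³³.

Precipitation begins when Q = Ksp.
Zn₃(PO₄)₂(s) ⇌ 3 Zn²⁺(aq) + 2 PO₄³⁻(aq)
Ksp = [Zn²⁺]^3[PO₄³⁻]^2 = [Zn²⁺]^3(2.8×10⁻²)^2
[Zn²⁺]^3 = 5.9×10⁻³³ / (2.8×10⁻²)^2 = 7.5×10⁻³⁰
[Zn²⁺] = 2.0×10⁻¹⁰ M

2.0×10⁻¹⁰ M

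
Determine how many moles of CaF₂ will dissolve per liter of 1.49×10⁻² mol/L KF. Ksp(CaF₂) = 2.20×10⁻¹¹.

CaF₂(s) ⇌ Ca²⁺(aq) + 2 F⁻(aq)
Let s be the solubility of CaF₂ here. The common ion gives [F⁻] ≈ 1.49×10⁻² mol/L, and [Ca²⁺] = s.
Ksp = [Ca²⁺][F⁻]^2 = s(1.49×10⁻²)^2
s = 2.20×10⁻¹¹ / (1.49×10⁻²)^2 = 9.91×10⁻⁸
s = 9.91×10⁻⁸ mol/L

9.91×10⁻⁸ M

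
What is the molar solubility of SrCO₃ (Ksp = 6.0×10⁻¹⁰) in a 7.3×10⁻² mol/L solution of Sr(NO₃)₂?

8.2×10⁻⁹ M

SrCO₃(s) ⇌ Sr²⁺(aq) + CO₃²⁻(aq)
The solution already contains Sr²⁺ at 7.3×10⁻² mol/L. Let s be the molar solubility of SrCO₃.
[Sr²⁺] ≈ 7.3×10⁻² mol/L (common ion dominates); [CO₃²⁻] = s.
Ksp = [Sr²⁺][CO₃²⁻] = (7.3×10⁻²)s
s = 6.0×10⁻¹⁰ / (7.3×10⁻²) = 8.2×10⁻⁹
s = 8.2×10⁻⁹ mol/L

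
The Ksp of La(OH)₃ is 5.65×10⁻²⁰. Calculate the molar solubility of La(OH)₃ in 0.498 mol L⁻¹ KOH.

4.57×10⁻¹⁹ M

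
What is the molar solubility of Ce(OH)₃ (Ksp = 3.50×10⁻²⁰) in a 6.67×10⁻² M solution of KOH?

1.18×10⁻¹⁶ M

Ce(OH)₃(s) ⇌ Ce³⁺(aq) + 3 OH⁻(aq)
The solution already contains OH⁻ at 6.67×10⁻² M. Let s be the molar solubility of Ce(OH)₃.
[OH⁻] ≈ 6.67×10⁻² M (common ion dominates); [Ce³⁺] = s.
Ksp = [Ce³⁺][OH⁻]^3 = s(6.67×10⁻²)^3
s = 3.50×10⁻²⁰ / (6.67×10⁻²)^3 = 1.18×10⁻¹⁶
s = 1.18×10⁻¹⁶ M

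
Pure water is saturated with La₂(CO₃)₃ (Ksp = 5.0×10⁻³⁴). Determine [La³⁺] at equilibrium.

La₂(CO₃)₃(s) ⇌ 2 La³⁺(aq) + 3 CO₃²⁻(aq)
Call the molar solubility s, so that [La³⁺] = 2s and [CO₃²⁻] = 3s.
Ksp = [La³⁺]^2[CO₃²⁻]^3 = (2s)^2 · (3s)^3 = 108s^5 = 5.0×10⁻³⁴
s = 8.6×10⁻⁸ mol L⁻¹
[La³⁺] = 2s = 1.7×10⁻⁷ mol L⁻¹

1.7×10⁻⁷ M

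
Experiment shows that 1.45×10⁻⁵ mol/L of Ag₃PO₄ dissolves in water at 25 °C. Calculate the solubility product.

Ag₃PO₄(s) ⇌ 3 Ag⁺(aq) + PO₄³⁻(aq)
With molar solubility s: [Ag⁺] = 3s, [PO₄³⁻] = s.
Ksp = [Ag⁺]^3[PO₄³⁻] = (3s)^3 · s = 27s^4
Ksp = 27 × (1.45×10⁻⁵)^4 = 1.19×10⁻¹⁸

Ksp = 1.19×10⁻¹⁸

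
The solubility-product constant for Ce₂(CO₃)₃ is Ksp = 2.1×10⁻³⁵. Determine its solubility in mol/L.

4.5×10⁻⁸ M

Ce₂(CO₃)₃(s) ⇌ 2 Ce³⁺(aq) + 3 CO₃²⁻(aq)
For each mole of Ce₂(CO₃)₃ that dissolves per liter, [Ce³⁺] = 2s and [CO₃²⁻] = 3s; let s denote this solubility.
Ksp = [Ce³⁺]^2[CO₃²⁻]^3 = (2s)^2 · (3s)^3 = 108s^5
108s^5 = 2.1×10⁻³⁵  ⇒  s^5 = 1.9×10⁻³⁷
s = (1.9×10⁻³⁷)^(1/5) = 4.5×10⁻⁸ mol/L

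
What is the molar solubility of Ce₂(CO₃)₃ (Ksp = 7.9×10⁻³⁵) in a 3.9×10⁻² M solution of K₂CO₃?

5.8×10⁻¹⁶ M

Ce₂(CO₃)₃(s) ⇌ 2 Ce³⁺(aq) + 3 CO₃²⁻(aq)
Let s be the solubility of Ce₂(CO₃)₃ here. The common ion gives [CO₃²⁻] ≈ 3.9×10⁻² M, and [Ce³⁺] = 2s.
Ksp = [Ce³⁺]^2[CO₃²⁻]^3 = (2s)^2(3.9×10⁻²)^3
(2s)^2 = 7.9×10⁻³⁵ / (3.9×10⁻²)^3 = 1.3×10⁻³⁰
s = 5.8×10⁻¹⁶ M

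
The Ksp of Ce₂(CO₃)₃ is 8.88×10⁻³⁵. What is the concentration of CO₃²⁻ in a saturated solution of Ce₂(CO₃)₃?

1.82×10⁻⁷ M

Ce₂(CO₃)₃(s) ⇌ 2 Ce³⁺(aq) + 3 CO₃²⁻(aq)
Let s be the molar solubility. Then [Ce³⁺] = 2s and [CO₃²⁻] = 3s.
Ksp = [Ce³⁺]^2[CO₃²⁻]^3 = (2s)^2 · (3s)^3 = 108s^5 = 8.88×10⁻³⁵
s = 6.07×10⁻⁸ M
[CO₃²⁻] = 3s = 1.82×10⁻⁷ M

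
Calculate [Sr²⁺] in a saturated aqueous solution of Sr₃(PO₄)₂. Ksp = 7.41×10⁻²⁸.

4.41×10⁻⁶ M

Sr₃(PO₄)₂(s) ⇌ 3 Sr²⁺(aq) + 2 PO₄³⁻(aq)
Call the molar solubility s, so that [Sr²⁺] = 3s and [PO₄³⁻] = 2s.
Ksp = [Sr²⁺]^3[PO₄³⁻]^2 = (3s)^3 · (2s)^2 = 108s^5 = 7.41×10⁻²⁸
s = 1.47×10⁻⁶ mol L⁻¹
[Sr²⁺] = 3s = 4.41×10⁻⁶ mol L⁻¹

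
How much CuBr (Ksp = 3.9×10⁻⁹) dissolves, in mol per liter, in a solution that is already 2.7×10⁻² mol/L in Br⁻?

1.4×10⁻⁷ M

CuBr(s) ⇌ Cu⁺(aq) + Br⁻(aq)
Let s be the solubility of CuBr here. The common ion gives [Br⁻] ≈ 2.7×10⁻² mol/L, and [Cu⁺] = s.
Ksp = [Cu⁺][Br⁻] = s(2.7×10⁻²)
s = 3.9×10⁻⁹ / (2.7×10⁻²) = 1.4×10⁻⁷
s = 1.4×10⁻⁷ mol/L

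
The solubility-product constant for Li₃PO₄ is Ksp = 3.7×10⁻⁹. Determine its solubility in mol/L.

3.4×10⁻³ M

Li₃PO₄(s) ⇌ 3 Li⁺(aq) + PO₄³⁻(aq)
Let s be the molar solubility. Then [Li⁺] = 3s and [PO₄³⁻] = s.
Ksp = [Li⁺]^3[PO₄³⁻] = (3s)^3 · s = 27s^4
27s^4 = 3.7×10⁻⁹  ⇒  s^4 = 1.4×10⁻¹⁰
s = 3.4×10⁻³ mol/L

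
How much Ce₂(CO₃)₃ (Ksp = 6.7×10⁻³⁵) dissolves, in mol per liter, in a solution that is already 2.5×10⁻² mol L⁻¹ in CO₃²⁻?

1.0×10⁻¹⁵ M

Ce₂(CO₃)₃(s) ⇌ 2 Ce³⁺(aq) + 3 CO₃²⁻(aq)
With CO₃²⁻ already at 2.5×10⁻² mol L⁻¹ and s small, take [CO₃²⁻] ≈ 2.5×10⁻² mol L⁻¹ and [Ce³⁺] = 2s.
Ksp = [Ce³⁺]^2[CO₃²⁻]^3 = (2s)^2(2.5×10⁻²)^3
(2s)^2 = 6.7×10⁻³⁵ / (2.5×10⁻²)^3 = 4.3×10⁻³⁰
s = 1.0×10⁻¹⁵ mol L⁻¹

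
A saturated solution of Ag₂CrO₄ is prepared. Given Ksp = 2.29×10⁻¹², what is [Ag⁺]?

1.66×10⁻⁴ M

Ag₂CrO₄(s) ⇌ 2 Ag⁺(aq) + CrO₄²⁻(aq)
Call the molar solubility s, so that [Ag⁺] = 2s and [CrO₄²⁻] = s.
Ksp = [Ag⁺]^2[CrO₄²⁻] = (2s)^2 · s = 4s^3 = 2.29×10⁻¹²
s = 8.30×10⁻⁵ mol L⁻¹
[Ag⁺] = 2s = 1.66×10⁻⁴ mol L⁻¹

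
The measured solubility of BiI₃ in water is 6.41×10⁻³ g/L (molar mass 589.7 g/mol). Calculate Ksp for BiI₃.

Ksp = 3.77×10⁻¹⁹

Molar solubility s = (6.41×10⁻³ g/L) / (589.7 g/mol) = 1.0870×10⁻⁵ mol/L
BiI₃(s) ⇌ Bi³⁺(aq) + 3 I⁻(aq)
Let s be the molar solubility. Then [Bi³⁺] = s and [I⁻] = 3s.
Ksp = [Bi³⁺][I⁻]^3 = s · (3s)^3 = 27s^4
Ksp = 27 × (1.0870×10⁻⁵)^4 = 3.77×10⁻¹⁹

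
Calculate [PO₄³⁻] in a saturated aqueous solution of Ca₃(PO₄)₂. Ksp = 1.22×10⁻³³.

Ca₃(PO₄)₂(s) ⇌ 3 Ca²⁺(aq) + 2 PO₄³⁻(aq)
Let s be the molar solubility. Then [Ca²⁺] = 3s and [PO₄³⁻] = 2s.
Ksp = [Ca²⁺]^3[PO₄³⁻]^2 = (3s)^3 · (2s)^2 = 108s^5 = 1.22×10⁻³³
s = 1.02×10⁻⁷ mol/L
[PO₄³⁻] = 2s = 2.05×10⁻⁷ mol/L

2.05×10⁻⁷ M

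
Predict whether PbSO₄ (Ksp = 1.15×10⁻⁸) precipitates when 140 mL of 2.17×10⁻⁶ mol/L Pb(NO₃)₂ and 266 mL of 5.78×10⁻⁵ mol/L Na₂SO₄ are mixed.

No

The combined volume is 406 mL.
[Pb²⁺] = (2.17×10⁻⁶)(140)/406 = 7.48×10⁻⁷ mol/L
[SO₄²⁻] = (5.78×10⁻⁵)(266)/406 = 3.79×10⁻⁵ mol/L
Q = [Pb²⁺][SO₄²⁻] = 2.83×10⁻¹¹
Q < Ksp (2.83×10⁻¹¹ vs 1.15×10⁻⁸); the solution remains unsaturated and no precipitate forms.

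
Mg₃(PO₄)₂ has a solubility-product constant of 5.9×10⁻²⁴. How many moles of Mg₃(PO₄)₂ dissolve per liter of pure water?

8.9×10⁻⁶ M

Mg₃(PO₄)₂(s) ⇌ 3 Mg²⁺(aq) + 2 PO₄³⁻(aq)
Let s be the molar solubility. Then [Mg²⁺] = 3s and [PO₄³⁻] = 2s.
Ksp = [Mg²⁺]^3[PO₄³⁻]^2 = (3s)^3 · (2s)^2 = 108s^5
108s^5 = 5.9×10⁻²⁴  ⇒  s^5 = 5.5×10⁻²⁶
s = 8.9×10⁻⁶ mol/L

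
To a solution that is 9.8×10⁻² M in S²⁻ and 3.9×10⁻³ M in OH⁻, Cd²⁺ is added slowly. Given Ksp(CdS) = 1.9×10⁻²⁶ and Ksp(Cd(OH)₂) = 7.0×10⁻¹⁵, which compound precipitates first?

CdS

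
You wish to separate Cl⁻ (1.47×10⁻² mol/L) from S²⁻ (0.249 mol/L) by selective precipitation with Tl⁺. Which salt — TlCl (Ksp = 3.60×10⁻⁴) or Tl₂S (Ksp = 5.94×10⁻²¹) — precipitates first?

Each salt precipitates once Q = Ksp for that salt.
For TlCl: [Tl⁺] = (Ksp/[Cl⁻]) = 2.45×10⁻² mol/L
For Tl₂S: [Tl⁺] = (Ksp/[S²⁻])^(1/2) = 1.54×10⁻¹⁰ mol/L
The smaller threshold [Tl⁺] is reached first, so Tl₂S precipitates first.

Tl₂S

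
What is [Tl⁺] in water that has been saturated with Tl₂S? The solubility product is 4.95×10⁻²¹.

2.15×10⁻⁷ M

Tl₂S(s) ⇌ 2 Tl⁺(aq) + S²⁻(aq)
With molar solubility s: [Tl⁺] = 2s, [S²⁻] = s.
Ksp = [Tl⁺]^2[S²⁻] = (2s)^2 · s = 4s^3 = 4.95×10⁻²¹
s = 1.07×10⁻⁷ mol L⁻¹
[Tl⁺] = 2s = 2.15×10⁻⁷ mol L⁻¹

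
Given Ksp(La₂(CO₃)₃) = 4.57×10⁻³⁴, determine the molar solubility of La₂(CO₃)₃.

8.42×10⁻⁸ M

La₂(CO₃)₃(s) ⇌ 2 La³⁺(aq) + 3 CO₃²⁻(aq)
Let s be the molar solubility. Then [La³⁺] = 2s and [CO₃²⁻] = 3s.
Ksp = [La³⁺]^2[CO₃²⁻]^3 = (2s)^2 · (3s)^3 = 108s^5
108s^5 = 4.57×10⁻³⁴  ⇒  s^5 = 4.23×10⁻³⁶
s = (4.23×10⁻³⁶)^(1/5) = 8.42×10⁻⁸ mol/L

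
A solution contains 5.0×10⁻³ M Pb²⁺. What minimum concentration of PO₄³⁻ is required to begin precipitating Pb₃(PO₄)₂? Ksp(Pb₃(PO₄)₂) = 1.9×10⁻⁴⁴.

Each salt precipitates once Q = Ksp for that salt.
Pb₃(PO₄)₂(s) ⇌ 3 Pb²⁺(aq) + 2 PO₄³⁻(aq)
Ksp = [Pb²⁺]^3[PO₄³⁻]^2 = [PO₄³⁻]^2(5.0×10⁻³)^3
[PO₄³⁻]^2 = 1.9×10⁻⁴⁴ / (5.0×10⁻³)^3 = 1.5×10⁻³⁷
[PO₄³⁻] = 3.9×10⁻¹⁹ M

3.9×10⁻¹⁹ M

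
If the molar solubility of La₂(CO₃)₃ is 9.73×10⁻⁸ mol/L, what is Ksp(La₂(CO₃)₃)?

Ksp = 9.42×10⁻³⁴

La₂(CO₃)₃(s) ⇌ 2 La³⁺(aq) + 3 CO₃²⁻(aq)
Let s be the molar solubility. Then [La³⁺] = 2s and [CO₃²⁻] = 3s.
Ksp = [La³⁺]^2[CO₃²⁻]^3 = (2s)^2 · (3s)^3 = 108s^5
Ksp = 108 × (9.73×10⁻⁸)^5 = 9.42×10⁻³⁴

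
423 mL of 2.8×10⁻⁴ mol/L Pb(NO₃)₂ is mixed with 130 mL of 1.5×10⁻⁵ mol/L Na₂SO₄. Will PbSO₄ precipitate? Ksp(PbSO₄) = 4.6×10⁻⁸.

After mixing, V = 423 mL + 130 mL = 553 mL.
[Pb²⁺] = (2.8×10⁻⁴)(423)/553 = 2.1×10⁻⁴ mol/L
[SO₄²⁻] = (1.5×10⁻⁵)(130)/553 = 3.5×10⁻⁶ mol/L
Q = [Pb²⁺][SO₄²⁻] = 7.6×10⁻¹⁰
Since Q (7.6×10⁻¹⁰) is less than Ksp (4.6×10⁻⁸), no PbSO₄ precipitates.

No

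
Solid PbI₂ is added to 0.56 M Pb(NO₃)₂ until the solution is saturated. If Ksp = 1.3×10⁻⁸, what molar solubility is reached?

7.6×10⁻⁵ M

PbI₂(s) ⇌ Pb²⁺(aq) + 2 I⁻(aq)
With Pb²⁺ already at 0.56 M and s small, take [Pb²⁺] ≈ 0.56 M and [I⁻] = 2s.
Ksp = [Pb²⁺][I⁻]^2 = (0.56)(2s)^2
(2s)^2 = 1.3×10⁻⁸ / (0.56) = 2.3×10⁻⁸
s = 7.6×10⁻⁵ M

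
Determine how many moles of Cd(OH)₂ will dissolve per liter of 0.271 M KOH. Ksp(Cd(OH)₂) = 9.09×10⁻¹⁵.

Cd(OH)₂(s) ⇌ Cd²⁺(aq) + 2 OH⁻(aq)
With OH⁻ already at 0.271 M and s small, take [OH⁻] ≈ 0.271 M and [Cd²⁺] = s.
Ksp = [Cd²⁺][OH⁻]^2 = s(0.271)^2
s = 9.09×10⁻¹⁵ / (0.271)^2 = 1.24×10⁻¹³
s = 1.24×10⁻¹³ M

1.24×10⁻¹³ M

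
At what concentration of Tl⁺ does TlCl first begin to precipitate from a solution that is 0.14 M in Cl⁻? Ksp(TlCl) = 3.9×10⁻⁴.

The threshold for precipitation is Q = Ksp.
TlCl(s) ⇌ Tl⁺(aq) + Cl⁻(aq)
Ksp = [Tl⁺][Cl⁻] = [Tl⁺](0.14)
[Tl⁺] = 3.9×10⁻⁴ / (0.14) = 2.8×10⁻³
[Tl⁺] = 2.8×10⁻³ M

2.8×10⁻³ M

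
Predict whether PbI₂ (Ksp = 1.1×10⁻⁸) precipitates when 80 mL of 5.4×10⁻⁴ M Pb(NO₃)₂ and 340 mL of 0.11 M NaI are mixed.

Yes

After mixing, V = 80 mL + 340 mL = 420 mL.
[Pb²⁺] = (5.4×10⁻⁴)(80)/420 = 1.0×10⁻⁴ M
[I⁻] = (0.11)(340)/420 = 8.9×10⁻² M
Q = [Pb²⁺][I⁻]^2 = 8.2×10⁻⁷
Because Q > Ksp (8.2×10⁻⁷ vs 1.1×10⁻⁸), a precipitate of PbI₂ forms.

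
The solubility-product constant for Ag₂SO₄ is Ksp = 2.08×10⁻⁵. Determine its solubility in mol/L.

1.73×10⁻² M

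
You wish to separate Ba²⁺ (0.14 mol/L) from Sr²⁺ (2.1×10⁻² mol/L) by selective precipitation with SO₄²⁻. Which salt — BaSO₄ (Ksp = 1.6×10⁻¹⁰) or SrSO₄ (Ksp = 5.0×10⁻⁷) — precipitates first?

BaSO₄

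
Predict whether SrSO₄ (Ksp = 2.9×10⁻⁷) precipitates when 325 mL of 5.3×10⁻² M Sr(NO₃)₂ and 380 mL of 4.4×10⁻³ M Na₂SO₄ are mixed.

The combined volume is 705 mL.
[Sr²⁺] = (5.3×10⁻²)(325)/705 = 2.4×10⁻² M
[SO₄²⁻] = (4.4×10⁻³)(380)/705 = 2.4×10⁻³ M
Q = [Sr²⁺][SO₄²⁻] = 5.8×10⁻⁵
Since Q (5.8×10⁻⁵) exceeds Ksp (2.9×10⁻⁷), SrSO₄ will precipitate.

Yes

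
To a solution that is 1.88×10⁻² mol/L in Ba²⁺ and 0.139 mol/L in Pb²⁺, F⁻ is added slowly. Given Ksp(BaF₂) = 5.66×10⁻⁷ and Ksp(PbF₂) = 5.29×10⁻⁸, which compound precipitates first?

PbF₂

Precipitation of each salt begins when its ion product equals Ksp.
For BaF₂: [F⁻] = (Ksp/[Ba²⁺])^(1/2) = 5.49×10⁻³ mol/L
For PbF₂: [F⁻] = (Ksp/[Pb²⁺])^(1/2) = 6.17×10⁻⁴ mol/L
Since PbF₂ needs less F⁻ to reach saturation, it precipitates first.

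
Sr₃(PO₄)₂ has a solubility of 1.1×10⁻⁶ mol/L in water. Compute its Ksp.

Sr₃(PO₄)₂(s) ⇌ 3 Sr²⁺(aq) + 2 PO₄³⁻(aq)
With molar solubility s: [Sr²⁺] = 3s, [PO₄³⁻] = 2s.
Ksp = [Sr²⁺]^3[PO₄³⁻]^2 = (3s)^3 · (2s)^2 = 108s^5
Ksp = 108 × (1.1×10⁻⁶)^5 = 1.7×10⁻²⁸

Ksp = 1.7×10⁻²⁸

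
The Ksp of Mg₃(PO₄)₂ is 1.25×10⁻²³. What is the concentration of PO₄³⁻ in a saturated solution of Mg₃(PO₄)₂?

2.06×10⁻⁵ M

Mg₃(PO₄)₂(s) ⇌ 3 Mg²⁺(aq) + 2 PO₄³⁻(aq)
Let s be the molar solubility. Then [Mg²⁺] = 3s and [PO₄³⁻] = 2s.
Ksp = [Mg²⁺]^3[PO₄³⁻]^2 = (3s)^3 · (2s)^2 = 108s^5 = 1.25×10⁻²³
s = 1.03×10⁻⁵ M
[PO₄³⁻] = 2s = 2.06×10⁻⁵ M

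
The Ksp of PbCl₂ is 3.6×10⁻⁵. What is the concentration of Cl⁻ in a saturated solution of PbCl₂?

4.2×10⁻² M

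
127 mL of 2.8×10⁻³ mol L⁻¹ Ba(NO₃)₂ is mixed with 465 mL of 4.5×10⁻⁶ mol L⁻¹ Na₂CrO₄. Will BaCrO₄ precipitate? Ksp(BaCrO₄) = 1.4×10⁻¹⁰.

Total volume after mixing = 127 + 465 = 592 mL.
[Ba²⁺] = (2.8×10⁻³)(127)/592 = 6.0×10⁻⁴ mol L⁻¹
[CrO₄²⁻] = (4.5×10⁻⁶)(465)/592 = 3.5×10⁻⁶ mol L⁻¹
Q = [Ba²⁺][CrO₄²⁻] = 2.1×10⁻⁹
Because Q > Ksp (2.1×10⁻⁹ vs 1.4×10⁻¹⁰), a precipitate of BaCrO₄ forms.

Yes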